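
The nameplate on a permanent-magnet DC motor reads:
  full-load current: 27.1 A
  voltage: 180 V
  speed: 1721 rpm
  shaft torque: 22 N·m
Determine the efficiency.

81.3 %

ω = 2π × 1721/60 = 180.2 rad/s; P_out = τω = 22 × 180.2 = 3964 W
P_in = V·I = 180 × 27.1 = 4878 W
η = P_out / P_in = 3964 / 4878 = 0.813 = 81.3%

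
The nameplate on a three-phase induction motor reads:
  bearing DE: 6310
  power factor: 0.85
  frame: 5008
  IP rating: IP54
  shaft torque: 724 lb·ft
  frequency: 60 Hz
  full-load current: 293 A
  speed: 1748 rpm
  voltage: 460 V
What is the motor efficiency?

τ = 724 lb·ft × 1.356 = 981.7 N·m
ω = 2π × 1748/60 = 183.1 rad/s; P_out = τω = 981.7 × 183.1 = 179749 W
P_in = √3·V_L·I_L·cosφ = 1.732 × 460 × 293 × 0.85 = 198423 W
η = P_out / P_in = 179749 / 198423 = 0.906 = 90.6%

90.6 %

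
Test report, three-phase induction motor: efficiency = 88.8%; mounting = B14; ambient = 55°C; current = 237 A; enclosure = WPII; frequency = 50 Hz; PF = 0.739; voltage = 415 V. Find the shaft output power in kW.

112 kW

P_in = √3·V·I·cosφ = 1.732 × 415 × 237 × 0.739 = 125889 W
P_out = η·P_in = 0.888 × 125889 = 111789 W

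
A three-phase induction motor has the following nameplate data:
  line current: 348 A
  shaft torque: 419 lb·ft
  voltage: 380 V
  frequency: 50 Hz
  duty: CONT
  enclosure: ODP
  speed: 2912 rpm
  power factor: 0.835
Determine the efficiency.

90.6 %

τ = 419 lb·ft × 1.356 = 568.2 N·m
ω = 2π × 2912/60 = 304.9 rad/s; P_out = τω = 568.2 × 304.9 = 173244 W
P_in = √3·V_L·I_L·cosφ = 1.732 × 380 × 348 × 0.835 = 191248 W
η = P_out / P_in = 173244 / 191248 = 0.906 = 90.6%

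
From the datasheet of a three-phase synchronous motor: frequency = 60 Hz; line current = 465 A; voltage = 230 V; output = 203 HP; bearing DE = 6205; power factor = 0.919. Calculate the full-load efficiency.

P_out = 203 × 746 = 151438 W
P_in = √3·V_L·I_L·cosφ = 1.732 × 230 × 465 × 0.919 = 170233 W
η = P_out / P_in = 151438 / 170233 = 0.890 = 89.0%

89.0 %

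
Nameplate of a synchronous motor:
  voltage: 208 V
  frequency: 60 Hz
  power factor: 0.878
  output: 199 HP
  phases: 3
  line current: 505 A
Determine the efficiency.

P_out = 199 × 746 = 148454 W
P_in = √3·V_L·I_L·cosφ = 1.732 × 208 × 505 × 0.878 = 159734 W
η = P_out / P_in = 148454 / 159734 = 0.929 = 92.9%

92.9 %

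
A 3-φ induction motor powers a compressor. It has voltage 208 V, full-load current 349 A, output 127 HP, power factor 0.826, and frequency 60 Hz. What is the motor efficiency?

91.2 %

P_out = 127 × 746 = 94742 W
P_in = √3·V_L·I_L·cosφ = 1.732 × 208 × 349 × 0.826 = 103852 W
η = P_out / P_in = 94742 / 103852 = 0.912 = 91.2%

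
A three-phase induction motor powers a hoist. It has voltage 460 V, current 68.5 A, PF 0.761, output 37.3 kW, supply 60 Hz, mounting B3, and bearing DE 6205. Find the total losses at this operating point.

4.23 kW

P_in = √3·V·I·cosφ = 1.732×460×68.5×0.761 = 41532 W
P_out = 37300 W
Losses = P_in − P_out = 41532 − 37300 = 4232 W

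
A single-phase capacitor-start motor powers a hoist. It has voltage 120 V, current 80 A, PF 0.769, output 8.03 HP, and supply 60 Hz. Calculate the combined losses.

P_in = V·I·cosφ = 120×80×0.769 = 7382 W
P_out = 8.03×746 = 5990 W
Losses = P_in − P_out = 7382 − 5990 = 1392 W

1.39 kW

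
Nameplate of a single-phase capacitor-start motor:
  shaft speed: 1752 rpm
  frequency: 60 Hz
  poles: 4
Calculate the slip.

n_s = 120f/p = 120×60/4 = 1800 rpm
s = (n_s − n)/n_s = (1800 − 1752)/1800 = 0.0267

2.7 %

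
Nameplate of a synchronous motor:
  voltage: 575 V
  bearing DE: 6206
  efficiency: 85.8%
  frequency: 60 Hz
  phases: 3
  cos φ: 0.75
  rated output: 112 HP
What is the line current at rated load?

130 A

P_out = 112 × 746 = 83552 W
P_in = P_out / η = 83552 / 0.858 = 97380 W
I_L = P_in / (√3·V_L·cosφ) = 97380 / (1.732 × 575 × 0.75) = 130 A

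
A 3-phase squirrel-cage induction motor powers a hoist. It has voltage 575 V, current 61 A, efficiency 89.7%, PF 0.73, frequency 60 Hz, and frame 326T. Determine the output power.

P_in = √3·V·I·cosφ = 1.732 × 575 × 61 × 0.73 = 44347 W
P_out = η·P_in = 0.897 × 44347 = 39779 W

39.8 kW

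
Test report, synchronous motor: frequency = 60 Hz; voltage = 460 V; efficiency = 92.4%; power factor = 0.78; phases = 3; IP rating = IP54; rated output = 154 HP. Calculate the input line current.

P_out = 154 × 746 = 114884 W
P_in = P_out / η = 114884 / 0.924 = 124333 W
I_L = P_in / (√3·V_L·cosφ) = 124333 / (1.732 × 460 × 0.78) = 200 A

200 A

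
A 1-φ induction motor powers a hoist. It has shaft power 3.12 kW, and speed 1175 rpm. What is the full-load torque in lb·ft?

ω = 2π × 1175/60 = 123 rad/s
τ = P/ω = 3120/123 = 25.37 N·m
In lb·ft: 25.37/1.356 = 18.7 lb·ft

18.7 lb·ft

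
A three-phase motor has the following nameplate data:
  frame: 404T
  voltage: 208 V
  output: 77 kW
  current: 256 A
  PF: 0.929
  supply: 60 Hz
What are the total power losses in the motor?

8.68 kW

P_in = √3·V·I·cosφ = 1.732×208×256×0.929 = 85678 W
P_out = 77000 W
Losses = P_in − P_out = 85678 − 77000 = 8678 W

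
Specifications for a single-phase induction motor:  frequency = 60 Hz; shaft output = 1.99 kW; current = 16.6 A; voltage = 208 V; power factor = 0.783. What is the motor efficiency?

73.6 %

P_out = 1.99 kW = 1990 W
P_in = V·I·cosφ = 208 × 16.6 × 0.783 = 2704 W
η = P_out / P_in = 1990 / 2704 = 0.736 = 73.6%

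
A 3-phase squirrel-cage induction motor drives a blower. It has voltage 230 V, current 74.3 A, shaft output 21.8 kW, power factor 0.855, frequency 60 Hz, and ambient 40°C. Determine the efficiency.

86.1 %

P_out = 21.8 kW = 21800 W
P_in = √3·V_L·I_L·cosφ = 1.732 × 230 × 74.3 × 0.855 = 25306 W
η = P_out / P_in = 21800 / 25306 = 0.861 = 86.1%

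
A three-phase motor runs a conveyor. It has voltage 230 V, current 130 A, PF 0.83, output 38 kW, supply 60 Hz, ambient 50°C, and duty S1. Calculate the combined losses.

4.98 kW

P_in = √3·V·I·cosφ = 1.732×230×130×0.83 = 42983 W
P_out = 38000 W
Losses = P_in − P_out = 42983 − 38000 = 4983 W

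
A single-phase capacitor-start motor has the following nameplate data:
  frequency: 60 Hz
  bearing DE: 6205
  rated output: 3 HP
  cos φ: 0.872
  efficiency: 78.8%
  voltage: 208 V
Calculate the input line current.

15.7 A

P_out = 3 × 746 = 2238 W
P_in = P_out / η = 2238 / 0.788 = 2840 W
I = P_in / (V·cosφ) = 2840 / (208 × 0.872) = 15.7 A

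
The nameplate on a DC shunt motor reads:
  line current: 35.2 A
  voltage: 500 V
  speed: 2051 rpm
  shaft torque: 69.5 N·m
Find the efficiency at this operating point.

84.8 %

ω = 2π × 2051/60 = 214.8 rad/s; P_out = τω = 69.5 × 214.8 = 14929 W
P_in = V·I = 500 × 35.2 = 17600 W
η = P_out / P_in = 14929 / 17600 = 0.848 = 84.8%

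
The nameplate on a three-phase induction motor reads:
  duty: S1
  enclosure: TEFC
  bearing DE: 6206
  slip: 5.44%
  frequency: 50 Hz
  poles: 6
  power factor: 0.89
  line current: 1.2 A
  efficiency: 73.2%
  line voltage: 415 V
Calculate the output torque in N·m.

5.67 N·m

P_in = √3·V·I·cosφ = 1.732 × 415 × 1.2 × 0.89 = 768 W
P_out = η·P_in = 0.732 × 768 = 562 W
n_s = 120×50/6 = 1000 rpm; n = 1000×(1−0.0544) = 946 rpm
ω = 2π×946/60 = 99.06 rad/s
τ = P_out/ω = 562/99.06 = 5.67 N·m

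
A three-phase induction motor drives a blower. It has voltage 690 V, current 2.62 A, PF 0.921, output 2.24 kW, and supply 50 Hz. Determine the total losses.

P_in = √3·V·I·cosφ = 1.732×690×2.62×0.921 = 2884 W
P_out = 2240 W
Losses = P_in − P_out = 2884 − 2240 = 644 W

644 W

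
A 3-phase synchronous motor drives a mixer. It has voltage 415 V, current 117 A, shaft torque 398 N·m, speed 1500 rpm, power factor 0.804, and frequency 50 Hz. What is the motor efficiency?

92.5 %

ω = 2π × 1500/60 = 157.1 rad/s; P_out = τω = 398 × 157.1 = 62526 W
P_in = √3·V_L·I_L·cosφ = 1.732 × 415 × 117 × 0.804 = 67614 W
η = P_out / P_in = 62526 / 67614 = 0.925 = 92.5%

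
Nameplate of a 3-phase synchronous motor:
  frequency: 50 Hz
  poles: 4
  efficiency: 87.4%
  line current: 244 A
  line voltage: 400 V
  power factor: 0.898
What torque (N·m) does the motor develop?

845 N·m

P_in = √3·V·I·cosφ = 1.732 × 400 × 244 × 0.898 = 151801 W
P_out = η·P_in = 0.874 × 151801 = 132674 W
n = n_s = 120×50/4 = 1500 rpm (synchronous)
ω = 2π×1500/60 = 157.1 rad/s
τ = P_out/ω = 132674/157.1 = 845 N·m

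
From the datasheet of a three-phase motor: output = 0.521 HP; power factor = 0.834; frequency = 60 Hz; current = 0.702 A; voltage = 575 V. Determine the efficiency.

P_out = 0.521 × 746 = 389 W
P_in = √3·V_L·I_L·cosφ = 1.732 × 575 × 0.702 × 0.834 = 583 W
η = P_out / P_in = 389 / 583 = 0.667 = 66.7%

66.7 %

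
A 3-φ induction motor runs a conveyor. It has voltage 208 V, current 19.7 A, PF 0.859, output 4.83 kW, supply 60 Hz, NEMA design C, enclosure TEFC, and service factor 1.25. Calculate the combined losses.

P_in = √3·V·I·cosφ = 1.732×208×19.7×0.859 = 6096 W
P_out = 4830 W
Losses = P_in − P_out = 6096 − 4830 = 1266 W

1270 W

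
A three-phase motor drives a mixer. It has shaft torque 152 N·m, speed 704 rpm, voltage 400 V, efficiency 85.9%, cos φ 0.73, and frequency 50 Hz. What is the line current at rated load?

ω = 2π×704/60 = 73.72 rad/s; P_out = τω = 152 × 73.72 = 11205 W
P_in = P_out / η = 11205 / 0.859 = 13044 W
I_L = P_in / (√3·V_L·cosφ) = 13044 / (1.732 × 400 × 0.73) = 25.8 A

25.8 A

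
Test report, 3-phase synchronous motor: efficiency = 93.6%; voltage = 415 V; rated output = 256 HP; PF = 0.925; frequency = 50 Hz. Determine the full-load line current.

307 A

P_out = 256 × 746 = 190976 W
P_in = P_out / η = 190976 / 0.936 = 204034 W
I_L = P_in / (√3·V_L·cosφ) = 204034 / (1.732 × 415 × 0.925) = 307 A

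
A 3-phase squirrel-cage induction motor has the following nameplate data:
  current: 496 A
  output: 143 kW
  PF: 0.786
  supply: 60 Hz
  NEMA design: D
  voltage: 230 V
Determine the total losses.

12300 W

P_in = √3·V·I·cosφ = 1.732×230×496×0.786 = 155303 W
P_out = 143000 W
Losses = P_in − P_out = 155303 − 143000 = 12303 W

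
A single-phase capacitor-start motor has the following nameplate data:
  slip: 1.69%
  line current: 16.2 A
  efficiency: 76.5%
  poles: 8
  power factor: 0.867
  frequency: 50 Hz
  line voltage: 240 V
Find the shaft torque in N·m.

33.4 N·m

P_in = V·I·cosφ = 240 × 16.2 × 0.867 = 3371 W
P_out = η·P_in = 0.765 × 3371 = 2579 W
n_s = 120×50/8 = 750 rpm; n = 750×(1−0.0169) = 737 rpm
ω = 2π×737/60 = 77.18 rad/s
τ = P_out/ω = 2579/77.18 = 33.4 N·m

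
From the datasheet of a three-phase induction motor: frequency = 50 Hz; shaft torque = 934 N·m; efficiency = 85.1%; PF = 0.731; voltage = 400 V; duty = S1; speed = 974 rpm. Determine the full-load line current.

ω = 2π×974/60 = 102 rad/s; P_out = τω = 934 × 102 = 95268 W
P_in = P_out / η = 95268 / 0.851 = 111948 W
I_L = P_in / (√3·V_L·cosφ) = 111948 / (1.732 × 400 × 0.731) = 221 A

221 A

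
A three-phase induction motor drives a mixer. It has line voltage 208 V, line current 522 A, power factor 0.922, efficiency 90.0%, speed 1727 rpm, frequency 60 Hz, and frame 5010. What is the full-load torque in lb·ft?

636 lb·ft

P_in = √3·V·I·cosφ = 1.732 × 208 × 522 × 0.922 = 173385 W
P_out = η·P_in = 0.9 × 173385 = 156047 W
n = 1727 rpm
ω = 2π×1727/60 = 180.9 rad/s
τ = P_out/ω = 156047/180.9 = 862.6 N·m
In lb·ft: 862.6/1.356 = 636 lb·ft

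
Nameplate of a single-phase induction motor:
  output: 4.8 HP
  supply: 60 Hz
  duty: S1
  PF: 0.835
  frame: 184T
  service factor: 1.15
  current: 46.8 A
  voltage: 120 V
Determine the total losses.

P_in = V·I·cosφ = 120×46.8×0.835 = 4689 W
P_out = 4.8×746 = 3581 W
Losses = P_in − P_out = 4689 − 3581 = 1108 W

1110 W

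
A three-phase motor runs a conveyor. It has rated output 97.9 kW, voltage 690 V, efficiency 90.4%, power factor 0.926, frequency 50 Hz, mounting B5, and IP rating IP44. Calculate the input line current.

97.9 A

P_out = 97.9 kW = 97900 W
P_in = P_out / η = 97900 / 0.904 = 108296 W
I_L = P_in / (√3·V_L·cosφ) = 108296 / (1.732 × 690 × 0.926) = 97.9 A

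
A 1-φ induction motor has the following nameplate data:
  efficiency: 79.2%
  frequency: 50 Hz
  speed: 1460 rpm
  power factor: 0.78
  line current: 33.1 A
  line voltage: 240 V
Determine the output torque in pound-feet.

P_in = V·I·cosφ = 240 × 33.1 × 0.78 = 6196 W
P_out = η·P_in = 0.792 × 6196 = 4907 W
n = 1460 rpm
ω = 2π×1460/60 = 152.9 rad/s
τ = P_out/ω = 4907/152.9 = 32.09 N·m
In lb·ft: 32.09/1.356 = 23.7 lb·ft

23.7 lb·ft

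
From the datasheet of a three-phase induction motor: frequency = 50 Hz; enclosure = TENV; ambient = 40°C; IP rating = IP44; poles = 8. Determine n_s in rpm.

n_s = 120f/p = 120×50/8 = 750 rpm

750 rpm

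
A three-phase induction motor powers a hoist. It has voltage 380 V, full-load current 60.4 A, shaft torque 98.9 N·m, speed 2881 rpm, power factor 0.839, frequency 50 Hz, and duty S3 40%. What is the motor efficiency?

89.5 %

ω = 2π × 2881/60 = 301.7 rad/s; P_out = τω = 98.9 × 301.7 = 29838 W
P_in = √3·V_L·I_L·cosφ = 1.732 × 380 × 60.4 × 0.839 = 33353 W
η = P_out / P_in = 29838 / 33353 = 0.895 = 89.5%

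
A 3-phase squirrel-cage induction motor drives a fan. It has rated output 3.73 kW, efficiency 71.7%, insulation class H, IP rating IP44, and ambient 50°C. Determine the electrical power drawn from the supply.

5.2 kW

P_out = 3730 W
P_in = P_out/η = 3730/0.717 = 5202 W = 5.2 kW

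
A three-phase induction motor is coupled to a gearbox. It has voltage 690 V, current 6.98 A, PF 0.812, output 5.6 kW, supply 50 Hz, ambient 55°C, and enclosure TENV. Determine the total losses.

1170 W

P_in = √3·V·I·cosφ = 1.732×690×6.98×0.812 = 6773 W
P_out = 5600 W
Losses = P_in − P_out = 6773 − 5600 = 1173 W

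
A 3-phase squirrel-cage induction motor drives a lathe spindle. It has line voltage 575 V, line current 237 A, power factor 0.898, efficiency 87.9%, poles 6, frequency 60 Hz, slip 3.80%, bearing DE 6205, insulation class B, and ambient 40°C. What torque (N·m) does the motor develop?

P_in = √3·V·I·cosφ = 1.732 × 575 × 237 × 0.898 = 211953 W
P_out = η·P_in = 0.879 × 211953 = 186307 W
n_s = 120×60/6 = 1200 rpm; n = 1200×(1−0.038) = 1154 rpm
ω = 2π×1154/60 = 120.8 rad/s
τ = P_out/ω = 186307/120.8 = 1540 N·m

1540 N·m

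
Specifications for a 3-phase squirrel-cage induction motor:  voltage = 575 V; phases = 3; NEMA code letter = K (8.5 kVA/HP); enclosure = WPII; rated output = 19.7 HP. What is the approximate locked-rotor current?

168 A

S_LR = 8.5 × 19.7 = 167.45 kVA
I_LR = S_LR/(√3·V_L) = 167450/(1.732×575) = 168 A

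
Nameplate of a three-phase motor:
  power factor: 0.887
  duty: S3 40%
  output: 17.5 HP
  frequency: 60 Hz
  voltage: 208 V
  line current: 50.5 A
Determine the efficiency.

80.9 %

P_out = 17.5 × 746 = 13055 W
P_in = √3·V_L·I_L·cosφ = 1.732 × 208 × 50.5 × 0.887 = 16137 W
η = P_out / P_in = 13055 / 16137 = 0.809 = 80.9%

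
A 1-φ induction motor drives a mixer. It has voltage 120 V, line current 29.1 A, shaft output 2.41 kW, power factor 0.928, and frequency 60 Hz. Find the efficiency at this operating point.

74.4 %

P_out = 2.41 kW = 2410 W
P_in = V·I·cosφ = 120 × 29.1 × 0.928 = 3241 W
η = P_out / P_in = 2410 / 3241 = 0.744 = 74.4%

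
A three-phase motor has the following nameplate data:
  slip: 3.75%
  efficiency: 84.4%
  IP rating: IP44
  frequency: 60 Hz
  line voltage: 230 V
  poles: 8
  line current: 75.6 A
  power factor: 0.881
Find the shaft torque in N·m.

247 N·m

P_in = √3·V·I·cosφ = 1.732 × 230 × 75.6 × 0.881 = 26532 W
P_out = η·P_in = 0.844 × 26532 = 22393 W
n_s = 120×60/8 = 900 rpm; n = 900×(1−0.0375) = 866 rpm
ω = 2π×866/60 = 90.69 rad/s
τ = P_out/ω = 22393/90.69 = 247 N·m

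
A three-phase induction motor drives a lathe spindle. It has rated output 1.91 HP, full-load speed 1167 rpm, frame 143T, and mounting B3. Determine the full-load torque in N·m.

P_out = 1.91 × 746 = 1425 W
ω = 2π × 1167/60 = 122.2 rad/s
τ = P_out/ω = 1425/122.2 = 11.7 N·m

11.7 N·m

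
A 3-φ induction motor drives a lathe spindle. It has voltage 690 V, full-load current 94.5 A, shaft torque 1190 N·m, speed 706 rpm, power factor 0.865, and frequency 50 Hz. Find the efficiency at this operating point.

ω = 2π × 706/60 = 73.93 rad/s; P_out = τω = 1190 × 73.93 = 87977 W
P_in = √3·V_L·I_L·cosφ = 1.732 × 690 × 94.5 × 0.865 = 97689 W
η = P_out / P_in = 87977 / 97689 = 0.901 = 90.1%

90.1 %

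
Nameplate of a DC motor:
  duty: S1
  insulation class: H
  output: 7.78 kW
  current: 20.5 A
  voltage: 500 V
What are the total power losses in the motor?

P_in = V·I = 500×20.5 = 10250 W
P_out = 7780 W
Losses = P_in − P_out = 10250 − 7780 = 2470 W

2.47 kW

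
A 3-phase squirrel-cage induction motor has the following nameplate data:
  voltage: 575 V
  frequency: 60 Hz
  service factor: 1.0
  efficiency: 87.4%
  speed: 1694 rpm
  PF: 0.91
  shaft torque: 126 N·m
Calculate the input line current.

28.2 A

ω = 2π×1694/60 = 177.4 rad/s; P_out = τω = 126 × 177.4 = 22352 W
P_in = P_out / η = 22352 / 0.874 = 25574 W
I_L = P_in / (√3·V_L·cosφ) = 25574 / (1.732 × 575 × 0.91) = 28.2 A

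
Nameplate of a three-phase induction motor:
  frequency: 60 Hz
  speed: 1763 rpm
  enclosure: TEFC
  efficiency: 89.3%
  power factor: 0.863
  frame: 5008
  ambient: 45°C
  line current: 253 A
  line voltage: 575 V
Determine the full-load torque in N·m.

P_in = √3·V·I·cosφ = 1.732 × 575 × 253 × 0.863 = 217444 W
P_out = η·P_in = 0.893 × 217444 = 194177 W
n = 1763 rpm
ω = 2π×1763/60 = 184.6 rad/s
τ = P_out/ω = 194177/184.6 = 1050 N·m

1050 N·m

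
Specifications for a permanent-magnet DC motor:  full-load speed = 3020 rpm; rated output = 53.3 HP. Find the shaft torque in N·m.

P_out = 53.3 × 746 = 39762 W
ω = 2π × 3020/60 = 316.3 rad/s
τ = P_out/ω = 39762/316.3 = 126 N·m

126 N·m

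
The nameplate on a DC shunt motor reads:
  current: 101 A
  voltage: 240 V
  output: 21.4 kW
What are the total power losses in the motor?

2.84 kW

P_in = V·I = 240×101 = 24240 W
P_out = 21400 W
Losses = P_in − P_out = 24240 − 21400 = 2840 W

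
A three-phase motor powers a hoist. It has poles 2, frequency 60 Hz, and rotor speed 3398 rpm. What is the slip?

n_s = 120f/p = 120×60/2 = 3600 rpm
s = (n_s − n)/n_s = (3600 − 3398)/3600 = 0.0561

5.61 %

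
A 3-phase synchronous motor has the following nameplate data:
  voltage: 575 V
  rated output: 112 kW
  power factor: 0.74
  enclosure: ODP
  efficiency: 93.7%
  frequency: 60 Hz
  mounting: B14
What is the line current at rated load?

162 A

P_out = 112 kW = 112000 W
P_in = P_out / η = 112000 / 0.937 = 119530 W
I_L = P_in / (√3·V_L·cosφ) = 119530 / (1.732 × 575 × 0.74) = 162 A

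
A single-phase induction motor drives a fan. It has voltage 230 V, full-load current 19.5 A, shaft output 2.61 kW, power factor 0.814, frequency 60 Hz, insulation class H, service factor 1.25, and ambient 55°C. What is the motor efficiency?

P_out = 2.61 kW = 2610 W
P_in = V·I·cosφ = 230 × 19.5 × 0.814 = 3651 W
η = P_out / P_in = 2610 / 3651 = 0.715 = 71.5%

71.5 %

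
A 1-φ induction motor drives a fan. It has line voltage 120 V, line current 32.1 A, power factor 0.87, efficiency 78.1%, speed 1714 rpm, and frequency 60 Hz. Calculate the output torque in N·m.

14.6 N·m

P_in = V·I·cosφ = 120 × 32.1 × 0.87 = 3351 W
P_out = η·P_in = 0.781 × 3351 = 2617 W
n = 1714 rpm
ω = 2π×1714/60 = 179.5 rad/s
τ = P_out/ω = 2617/179.5 = 14.6 N·m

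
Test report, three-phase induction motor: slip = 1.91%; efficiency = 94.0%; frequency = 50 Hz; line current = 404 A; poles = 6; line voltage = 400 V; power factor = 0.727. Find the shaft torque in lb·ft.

1370 lb·ft

P_in = √3·V·I·cosφ = 1.732 × 400 × 404 × 0.727 = 203481 W
P_out = η·P_in = 0.94 × 203481 = 191272 W
n_s = 120×50/6 = 1000 rpm; n = 1000×(1−0.0191) = 981 rpm
ω = 2π×981/60 = 102.7 rad/s
τ = P_out/ω = 191272/102.7 = 1862 N·m
In lb·ft: 1862/1.356 = 1370 lb·ft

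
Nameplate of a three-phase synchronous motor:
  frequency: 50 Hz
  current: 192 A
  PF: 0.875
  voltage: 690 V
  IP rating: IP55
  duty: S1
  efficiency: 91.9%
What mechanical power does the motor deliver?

185 kW

P_in = √3·V·I·cosφ = 1.732 × 690 × 192 × 0.875 = 200773 W
P_out = η·P_in = 0.919 × 200773 = 184510 W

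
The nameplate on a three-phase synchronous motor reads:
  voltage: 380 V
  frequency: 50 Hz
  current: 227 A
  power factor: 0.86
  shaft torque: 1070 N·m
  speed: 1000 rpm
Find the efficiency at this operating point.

87.2 %

ω = 2π × 1000/60 = 104.7 rad/s; P_out = τω = 1070 × 104.7 = 112029 W
P_in = √3·V_L·I_L·cosφ = 1.732 × 380 × 227 × 0.86 = 128486 W
η = P_out / P_in = 112029 / 128486 = 0.872 = 87.2%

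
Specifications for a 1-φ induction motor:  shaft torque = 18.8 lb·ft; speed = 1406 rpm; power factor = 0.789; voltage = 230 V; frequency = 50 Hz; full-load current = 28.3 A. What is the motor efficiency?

73.1 %

τ = 18.8 lb·ft × 1.356 = 25.49 N·m
ω = 2π × 1406/60 = 147.2 rad/s; P_out = τω = 25.49 × 147.2 = 3752 W
P_in = V·I·cosφ = 230 × 28.3 × 0.789 = 5136 W
η = P_out / P_in = 3752 / 5136 = 0.731 = 73.1%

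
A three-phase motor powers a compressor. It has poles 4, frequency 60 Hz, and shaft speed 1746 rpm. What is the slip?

n_s = 120f/p = 120×60/4 = 1800 rpm
s = (n_s − n)/n_s = (1800 − 1746)/1800 = 0.0300

3.0 %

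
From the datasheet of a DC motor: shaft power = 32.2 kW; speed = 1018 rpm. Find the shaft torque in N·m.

302 N·m

ω = 2π × 1018/60 = 106.6 rad/s
τ = P/ω = 32200/106.6 = 302 N·m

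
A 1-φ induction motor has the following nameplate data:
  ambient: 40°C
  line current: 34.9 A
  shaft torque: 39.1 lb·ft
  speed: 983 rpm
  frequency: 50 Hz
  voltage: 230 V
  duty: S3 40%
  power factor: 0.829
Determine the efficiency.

82.0 %

τ = 39.1 lb·ft × 1.356 = 53.02 N·m
ω = 2π × 983/60 = 102.9 rad/s; P_out = τω = 53.02 × 102.9 = 5456 W
P_in = V·I·cosφ = 230 × 34.9 × 0.829 = 6654 W
η = P_out / P_in = 5456 / 6654 = 0.820 = 82.0%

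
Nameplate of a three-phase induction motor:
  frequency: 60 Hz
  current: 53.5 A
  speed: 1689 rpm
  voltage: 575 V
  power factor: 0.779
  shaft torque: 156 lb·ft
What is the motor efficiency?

90.1 %

τ = 156 lb·ft × 1.356 = 211.5 N·m
ω = 2π × 1689/60 = 176.9 rad/s; P_out = τω = 211.5 × 176.9 = 37414 W
P_in = √3·V_L·I_L·cosφ = 1.732 × 575 × 53.5 × 0.779 = 41506 W
η = P_out / P_in = 37414 / 41506 = 0.901 = 90.1%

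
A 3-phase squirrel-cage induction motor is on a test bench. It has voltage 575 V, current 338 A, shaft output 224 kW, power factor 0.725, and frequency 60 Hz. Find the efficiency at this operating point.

P_out = 224 kW = 224000 W
P_in = √3·V_L·I_L·cosφ = 1.732 × 575 × 338 × 0.725 = 244045 W
η = P_out / P_in = 224000 / 244045 = 0.918 = 91.8%

91.8 %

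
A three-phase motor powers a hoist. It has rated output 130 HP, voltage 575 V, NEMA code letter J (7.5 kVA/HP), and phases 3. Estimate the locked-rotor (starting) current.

979 A

S_LR = 7.5 × 130 = 975 kVA
I_LR = S_LR/(√3·V_L) = 975000/(1.732×575) = 979 A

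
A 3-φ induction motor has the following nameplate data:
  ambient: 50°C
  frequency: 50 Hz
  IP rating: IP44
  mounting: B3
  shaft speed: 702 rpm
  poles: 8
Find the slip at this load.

n_s = 120f/p = 120×50/8 = 750 rpm
s = (n_s − n)/n_s = (750 − 702)/750 = 0.0640

6.40 %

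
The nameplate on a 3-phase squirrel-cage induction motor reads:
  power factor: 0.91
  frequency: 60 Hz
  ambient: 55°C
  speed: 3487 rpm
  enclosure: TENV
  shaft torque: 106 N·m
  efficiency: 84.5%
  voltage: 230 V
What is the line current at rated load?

126 A

ω = 2π×3487/60 = 365.2 rad/s; P_out = τω = 106 × 365.2 = 38711 W
P_in = P_out / η = 38711 / 0.845 = 45812 W
I_L = P_in / (√3·V_L·cosφ) = 45812 / (1.732 × 230 × 0.91) = 126 A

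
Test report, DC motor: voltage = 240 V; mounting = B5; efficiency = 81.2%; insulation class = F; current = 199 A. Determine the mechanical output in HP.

52 HP

P_in = V·I = 240 × 199 = 47760 W
P_out = η·P_in = 0.812 × 47760 = 38781 W
= 38781/746 = 52 HP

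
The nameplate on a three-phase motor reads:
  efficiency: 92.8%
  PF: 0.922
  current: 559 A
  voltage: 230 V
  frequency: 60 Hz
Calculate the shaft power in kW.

191 kW

P_in = √3·V·I·cosφ = 1.732 × 230 × 559 × 0.922 = 205314 W
P_out = η·P_in = 0.928 × 205314 = 190531 W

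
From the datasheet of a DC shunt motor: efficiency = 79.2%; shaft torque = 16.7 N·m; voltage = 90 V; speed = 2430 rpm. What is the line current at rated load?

ω = 2π×2430/60 = 254.5 rad/s; P_out = τω = 16.7 × 254.5 = 4250 W
P_in = P_out / η = 4250 / 0.792 = 5366 W
I = P_in / V = 5366 / 90 = 59.6 A

59.6 A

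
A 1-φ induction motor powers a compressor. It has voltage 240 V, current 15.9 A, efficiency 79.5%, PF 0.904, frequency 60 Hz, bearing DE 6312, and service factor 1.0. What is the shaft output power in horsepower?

P_in = V·I·cosφ = 240 × 15.9 × 0.904 = 3450 W
P_out = η·P_in = 0.795 × 3450 = 2743 W
= 2743/746 = 3.68 HP

3.68 HP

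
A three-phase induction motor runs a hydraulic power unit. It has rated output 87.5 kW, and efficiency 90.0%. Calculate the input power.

P_out = 87500 W
P_in = P_out/η = 87500/0.9 = 97222 W = 97.2 kW

97.2 kW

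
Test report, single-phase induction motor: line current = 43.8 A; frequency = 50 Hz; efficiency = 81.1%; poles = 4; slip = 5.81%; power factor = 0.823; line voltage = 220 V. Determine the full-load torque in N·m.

43.5 N·m

P_in = V·I·cosφ = 220 × 43.8 × 0.823 = 7930 W
P_out = η·P_in = 0.811 × 7930 = 6431 W
n_s = 120×50/4 = 1500 rpm; n = 1500×(1−0.0581) = 1413 rpm
ω = 2π×1413/60 = 148 rad/s
τ = P_out/ω = 6431/148 = 43.5 N·m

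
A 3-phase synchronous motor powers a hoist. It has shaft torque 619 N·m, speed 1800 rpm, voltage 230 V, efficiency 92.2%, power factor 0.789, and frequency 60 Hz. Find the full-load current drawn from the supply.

ω = 2π×1800/60 = 188.5 rad/s; P_out = τω = 619 × 188.5 = 116682 W
P_in = P_out / η = 116682 / 0.922 = 126553 W
I_L = P_in / (√3·V_L·cosφ) = 126553 / (1.732 × 230 × 0.789) = 403 A

403 A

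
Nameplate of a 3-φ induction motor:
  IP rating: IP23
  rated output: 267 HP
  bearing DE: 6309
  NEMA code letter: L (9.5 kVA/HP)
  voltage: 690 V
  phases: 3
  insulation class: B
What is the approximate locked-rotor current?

2120 A

S_LR = 9.5 × 267 = 2536.5 kVA
I_LR = S_LR/(√3·V_L) = 2536500/(1.732×690) = 2120 A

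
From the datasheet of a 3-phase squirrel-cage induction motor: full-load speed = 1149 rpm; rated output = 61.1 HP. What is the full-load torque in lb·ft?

P_out = 61.1 × 746 = 45581 W
ω = 2π × 1149/60 = 120.3 rad/s
τ = P_out/ω = 45581/120.3 = 378.9 N·m
In lb·ft: 378.9/1.356 = 279 lb·ft

279 lb·ft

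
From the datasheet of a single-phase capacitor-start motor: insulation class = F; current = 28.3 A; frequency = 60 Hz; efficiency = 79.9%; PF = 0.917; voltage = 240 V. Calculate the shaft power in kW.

P_in = V·I·cosφ = 240 × 28.3 × 0.917 = 6228 W
P_out = η·P_in = 0.799 × 6228 = 4976 W

4.98 kW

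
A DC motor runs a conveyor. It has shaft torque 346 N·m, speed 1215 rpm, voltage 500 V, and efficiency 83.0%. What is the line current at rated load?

106 A

ω = 2π×1215/60 = 127.2 rad/s; P_out = τω = 346 × 127.2 = 44011 W
P_in = P_out / η = 44011 / 0.830 = 53025 W
I = P_in / V = 53025 / 500 = 106 A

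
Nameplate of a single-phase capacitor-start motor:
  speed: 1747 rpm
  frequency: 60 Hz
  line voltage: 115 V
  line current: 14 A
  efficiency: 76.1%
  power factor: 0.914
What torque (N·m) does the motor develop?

P_in = V·I·cosφ = 115 × 14 × 0.914 = 1472 W
P_out = η·P_in = 0.761 × 1472 = 1120 W
n = 1747 rpm
ω = 2π×1747/60 = 182.9 rad/s
τ = P_out/ω = 1120/182.9 = 6.12 N·m

6.12 N·m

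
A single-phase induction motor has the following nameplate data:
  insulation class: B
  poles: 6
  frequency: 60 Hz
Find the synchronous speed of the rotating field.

1200 rpm

n_s = 120f/p = 120×60/6 = 1200 rpm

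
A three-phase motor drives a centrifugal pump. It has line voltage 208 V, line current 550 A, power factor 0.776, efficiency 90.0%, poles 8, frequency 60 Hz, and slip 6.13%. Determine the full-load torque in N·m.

1560 N·m

P_in = √3·V·I·cosφ = 1.732 × 208 × 550 × 0.776 = 153757 W
P_out = η·P_in = 0.9 × 153757 = 138381 W
n_s = 120×60/8 = 900 rpm; n = 900×(1−0.0613) = 845 rpm
ω = 2π×845/60 = 88.49 rad/s
τ = P_out/ω = 138381/88.49 = 1560 N·m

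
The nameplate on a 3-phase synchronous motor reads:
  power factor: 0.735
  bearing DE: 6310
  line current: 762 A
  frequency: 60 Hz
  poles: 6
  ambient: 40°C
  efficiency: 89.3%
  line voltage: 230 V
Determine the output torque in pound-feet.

P_in = √3·V·I·cosφ = 1.732 × 230 × 762 × 0.735 = 223109 W
P_out = η·P_in = 0.893 × 223109 = 199236 W
n = n_s = 120×60/6 = 1200 rpm (synchronous)
ω = 2π×1200/60 = 125.7 rad/s
τ = P_out/ω = 199236/125.7 = 1585 N·m
In lb·ft: 1585/1.356 = 1170 lb·ft

1170 lb·ft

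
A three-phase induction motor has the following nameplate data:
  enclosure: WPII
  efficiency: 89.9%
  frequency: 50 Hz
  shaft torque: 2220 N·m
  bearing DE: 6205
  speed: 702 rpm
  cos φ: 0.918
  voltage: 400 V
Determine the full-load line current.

ω = 2π×702/60 = 73.51 rad/s; P_out = τω = 2220 × 73.51 = 163192 W
P_in = P_out / η = 163192 / 0.899 = 181526 W
I_L = P_in / (√3·V_L·cosφ) = 181526 / (1.732 × 400 × 0.918) = 285 A

285 A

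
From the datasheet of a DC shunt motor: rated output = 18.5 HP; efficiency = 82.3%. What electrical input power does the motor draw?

P_out = 18.5 × 746 = 13801 W
P_in = P_out/η = 13801/0.823 = 16769 W = 16.8 kW

16.8 kW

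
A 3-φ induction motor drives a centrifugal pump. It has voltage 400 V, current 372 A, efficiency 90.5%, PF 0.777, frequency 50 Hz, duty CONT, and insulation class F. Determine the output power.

181 kW

P_in = √3·V·I·cosφ = 1.732 × 400 × 372 × 0.777 = 200250 W
P_out = η·P_in = 0.905 × 200250 = 181226 W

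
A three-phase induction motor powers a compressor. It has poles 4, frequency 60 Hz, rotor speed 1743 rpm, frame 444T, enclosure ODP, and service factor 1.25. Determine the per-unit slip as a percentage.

3.2 %

n_s = 120f/p = 120×60/4 = 1800 rpm
s = (n_s − n)/n_s = (1800 − 1743)/1800 = 0.0317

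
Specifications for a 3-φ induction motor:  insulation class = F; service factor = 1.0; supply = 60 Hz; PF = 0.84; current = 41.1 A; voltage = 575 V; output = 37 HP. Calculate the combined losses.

P_in = √3·V·I·cosφ = 1.732×575×41.1×0.84 = 34382 W
P_out = 37×746 = 27602 W
Losses = P_in − P_out = 34382 − 27602 = 6780 W

6.78 kW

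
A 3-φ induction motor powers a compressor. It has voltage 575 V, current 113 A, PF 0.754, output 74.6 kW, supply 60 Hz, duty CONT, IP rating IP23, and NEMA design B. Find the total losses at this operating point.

10300 W

P_in = √3·V·I·cosφ = 1.732×575×113×0.754 = 84853 W
P_out = 74600 W
Losses = P_in − P_out = 84853 − 74600 = 10253 W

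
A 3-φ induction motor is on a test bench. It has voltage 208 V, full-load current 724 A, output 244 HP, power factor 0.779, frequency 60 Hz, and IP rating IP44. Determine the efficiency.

P_out = 244 × 746 = 182024 W
P_in = √3·V_L·I_L·cosφ = 1.732 × 208 × 724 × 0.779 = 203183 W
η = P_out / P_in = 182024 / 203183 = 0.896 = 89.6%

89.6 %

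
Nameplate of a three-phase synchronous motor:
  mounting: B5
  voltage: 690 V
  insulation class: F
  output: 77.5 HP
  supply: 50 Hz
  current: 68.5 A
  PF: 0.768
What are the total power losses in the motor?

5060 W

P_in = √3·V·I·cosφ = 1.732×690×68.5×0.768 = 62871 W
P_out = 77.5×746 = 57815 W
Losses = P_in − P_out = 62871 − 57815 = 5056 W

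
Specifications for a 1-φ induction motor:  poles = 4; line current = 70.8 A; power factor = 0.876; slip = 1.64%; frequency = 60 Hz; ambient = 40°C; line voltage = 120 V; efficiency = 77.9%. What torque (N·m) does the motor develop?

31.3 N·m

P_in = V·I·cosφ = 120 × 70.8 × 0.876 = 7442 W
P_out = η·P_in = 0.779 × 7442 = 5797 W
n_s = 120×60/4 = 1800 rpm; n = 1800×(1−0.0164) = 1770 rpm
ω = 2π×1770/60 = 185.4 rad/s
τ = P_out/ω = 5797/185.4 = 31.3 N·m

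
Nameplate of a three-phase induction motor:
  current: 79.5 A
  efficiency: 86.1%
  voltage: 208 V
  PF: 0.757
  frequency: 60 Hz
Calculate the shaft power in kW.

18.7 kW

P_in = √3·V·I·cosφ = 1.732 × 208 × 79.5 × 0.757 = 21681 W
P_out = η·P_in = 0.861 × 21681 = 18667 W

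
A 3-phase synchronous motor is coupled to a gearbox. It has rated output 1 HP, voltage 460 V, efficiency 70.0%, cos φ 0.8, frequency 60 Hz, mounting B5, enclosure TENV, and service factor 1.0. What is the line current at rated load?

1.67 A

P_out = 1 × 746 = 746 W
P_in = P_out / η = 746 / 0.700 = 1066 W
I_L = P_in / (√3·V_L·cosφ) = 1066 / (1.732 × 460 × 0.8) = 1.67 A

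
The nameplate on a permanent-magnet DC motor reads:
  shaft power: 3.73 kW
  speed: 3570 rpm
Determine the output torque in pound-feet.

7.36 lb·ft

ω = 2π × 3570/60 = 373.8 rad/s
τ = P/ω = 3730/373.8 = 9.979 N·m
In lb·ft: 9.979/1.356 = 7.36 lb·ft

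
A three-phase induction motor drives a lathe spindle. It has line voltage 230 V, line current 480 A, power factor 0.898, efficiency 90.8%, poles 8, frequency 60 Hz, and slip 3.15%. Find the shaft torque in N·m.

1710 N·m

P_in = √3·V·I·cosφ = 1.732 × 230 × 480 × 0.898 = 171709 W
P_out = η·P_in = 0.908 × 171709 = 155912 W
n_s = 120×60/8 = 900 rpm; n = 900×(1−0.0315) = 872 rpm
ω = 2π×872/60 = 91.32 rad/s
τ = P_out/ω = 155912/91.32 = 1710 N·m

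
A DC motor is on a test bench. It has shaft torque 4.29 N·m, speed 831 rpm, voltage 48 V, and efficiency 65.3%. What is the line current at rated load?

ω = 2π×831/60 = 87.02 rad/s; P_out = τω = 4.29 × 87.02 = 373 W
P_in = P_out / η = 373 / 0.653 = 571 W
I = P_in / V = 571 / 48 = 11.9 A

11.9 A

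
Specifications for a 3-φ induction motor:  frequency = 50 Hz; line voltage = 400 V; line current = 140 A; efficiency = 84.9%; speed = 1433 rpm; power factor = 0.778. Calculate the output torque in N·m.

P_in = √3·V·I·cosφ = 1.732 × 400 × 140 × 0.778 = 75460 W
P_out = η·P_in = 0.849 × 75460 = 64066 W
n = 1433 rpm
ω = 2π×1433/60 = 150.1 rad/s
τ = P_out/ω = 64066/150.1 = 427 N·m

427 N·m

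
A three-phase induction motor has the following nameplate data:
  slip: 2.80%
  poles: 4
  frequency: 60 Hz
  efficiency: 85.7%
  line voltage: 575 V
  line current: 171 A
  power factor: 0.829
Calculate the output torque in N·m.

660 N·m

P_in = √3·V·I·cosφ = 1.732 × 575 × 171 × 0.829 = 141178 W
P_out = η·P_in = 0.857 × 141178 = 120990 W
n_s = 120×60/4 = 1800 rpm; n = 1800×(1−0.028) = 1750 rpm
ω = 2π×1750/60 = 183.3 rad/s
τ = P_out/ω = 120990/183.3 = 660 N·m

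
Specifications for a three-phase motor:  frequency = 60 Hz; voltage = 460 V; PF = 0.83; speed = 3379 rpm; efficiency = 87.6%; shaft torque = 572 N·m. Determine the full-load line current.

349 A

ω = 2π×3379/60 = 353.8 rad/s; P_out = τω = 572 × 353.8 = 202374 W
P_in = P_out / η = 202374 / 0.876 = 231021 W
I_L = P_in / (√3·V_L·cosφ) = 231021 / (1.732 × 460 × 0.83) = 349 A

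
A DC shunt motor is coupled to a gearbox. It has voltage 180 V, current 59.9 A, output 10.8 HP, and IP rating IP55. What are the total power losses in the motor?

2730 W

P_in = V·I = 180×59.9 = 10782 W
P_out = 10.8×746 = 8057 W
Losses = P_in − P_out = 10782 − 8057 = 2725 W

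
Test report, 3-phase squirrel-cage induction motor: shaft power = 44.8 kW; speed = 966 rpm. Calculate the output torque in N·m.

ω = 2π × 966/60 = 101.2 rad/s
τ = P/ω = 44800/101.2 = 443 N·m

443 N·m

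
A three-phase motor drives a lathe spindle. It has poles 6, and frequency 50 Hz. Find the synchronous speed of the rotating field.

n_s = 120f/p = 120×50/6 = 1000 rpm

1000 rpm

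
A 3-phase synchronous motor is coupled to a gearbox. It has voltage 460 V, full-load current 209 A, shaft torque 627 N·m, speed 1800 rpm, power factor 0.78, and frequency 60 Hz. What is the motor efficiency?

ω = 2π × 1800/60 = 188.5 rad/s; P_out = τω = 627 × 188.5 = 118190 W
P_in = √3·V_L·I_L·cosφ = 1.732 × 460 × 209 × 0.78 = 129881 W
η = P_out / P_in = 118190 / 129881 = 0.910 = 91.0%

91.0 %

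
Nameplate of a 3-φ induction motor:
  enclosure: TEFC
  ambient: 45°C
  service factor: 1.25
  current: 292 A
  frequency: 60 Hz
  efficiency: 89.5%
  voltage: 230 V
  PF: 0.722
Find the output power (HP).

P_in = √3·V·I·cosφ = 1.732 × 230 × 292 × 0.722 = 83984 W
P_out = η·P_in = 0.895 × 83984 = 75166 W
= 75166/746 = 101 HP

101 HP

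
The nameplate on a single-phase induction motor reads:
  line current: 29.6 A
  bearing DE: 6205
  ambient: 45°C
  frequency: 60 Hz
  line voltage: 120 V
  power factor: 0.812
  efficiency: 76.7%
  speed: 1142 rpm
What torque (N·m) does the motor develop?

18.5 N·m

P_in = V·I·cosφ = 120 × 29.6 × 0.812 = 2884 W
P_out = η·P_in = 0.767 × 2884 = 2212 W
n = 1142 rpm
ω = 2π×1142/60 = 119.6 rad/s
τ = P_out/ω = 2212/119.6 = 18.5 N·m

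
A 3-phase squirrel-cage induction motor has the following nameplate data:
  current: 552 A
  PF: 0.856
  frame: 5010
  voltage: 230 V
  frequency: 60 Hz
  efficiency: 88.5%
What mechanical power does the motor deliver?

167 kW

P_in = √3·V·I·cosφ = 1.732 × 230 × 552 × 0.856 = 188230 W
P_out = η·P_in = 0.885 × 188230 = 166584 W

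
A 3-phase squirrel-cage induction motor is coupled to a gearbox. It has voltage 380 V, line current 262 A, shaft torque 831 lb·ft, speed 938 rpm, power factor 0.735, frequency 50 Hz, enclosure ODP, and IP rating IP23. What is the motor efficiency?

87.3 %

τ = 831 lb·ft × 1.356 = 1127 N·m
ω = 2π × 938/60 = 98.23 rad/s; P_out = τω = 1127 × 98.23 = 110705 W
P_in = √3·V_L·I_L·cosφ = 1.732 × 380 × 262 × 0.735 = 126742 W
η = P_out / P_in = 110705 / 126742 = 0.873 = 87.3%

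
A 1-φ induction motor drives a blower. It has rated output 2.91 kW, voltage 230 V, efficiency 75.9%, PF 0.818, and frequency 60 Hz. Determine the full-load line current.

P_out = 2.91 kW = 2910 W
P_in = P_out / η = 2910 / 0.759 = 3834 W
I = P_in / (V·cosφ) = 3834 / (230 × 0.818) = 20.4 A

20.4 A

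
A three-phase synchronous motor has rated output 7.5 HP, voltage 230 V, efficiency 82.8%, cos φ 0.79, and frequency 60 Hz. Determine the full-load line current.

P_out = 7.5 × 746 = 5595 W
P_in = P_out / η = 5595 / 0.828 = 6757 W
I_L = P_in / (√3·V_L·cosφ) = 6757 / (1.732 × 230 × 0.79) = 21.5 A

21.5 A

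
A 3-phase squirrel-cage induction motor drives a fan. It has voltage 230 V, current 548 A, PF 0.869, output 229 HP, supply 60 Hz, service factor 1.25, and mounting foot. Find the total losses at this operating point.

P_in = √3·V·I·cosφ = 1.732×230×548×0.869 = 189704 W
P_out = 229×746 = 170834 W
Losses = P_in − P_out = 189704 − 170834 = 18870 W

18.9 kW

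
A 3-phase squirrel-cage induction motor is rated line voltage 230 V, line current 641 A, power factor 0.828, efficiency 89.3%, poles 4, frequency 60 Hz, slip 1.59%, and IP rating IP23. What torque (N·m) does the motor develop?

1020 N·m

P_in = √3·V·I·cosφ = 1.732 × 230 × 641 × 0.828 = 211429 W
P_out = η·P_in = 0.893 × 211429 = 188806 W
n_s = 120×60/4 = 1800 rpm; n = 1800×(1−0.0159) = 1771 rpm
ω = 2π×1771/60 = 185.5 rad/s
τ = P_out/ω = 188806/185.5 = 1020 N·m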